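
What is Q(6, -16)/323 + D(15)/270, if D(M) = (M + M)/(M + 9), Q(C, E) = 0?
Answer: 1/216 ≈ 0.0046296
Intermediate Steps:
D(M) = 2*M/(9 + M) (D(M) = (2*M)/(9 + M) = 2*M/(9 + M))
Q(6, -16)/323 + D(15)/270 = 0/323 + (2*15/(9 + 15))/270 = 0*(1/323) + (2*15/24)*(1/270) = 0 + (2*15*(1/24))*(1/270) = 0 + (5/4)*(1/270) = 0 + 1/216 = 1/216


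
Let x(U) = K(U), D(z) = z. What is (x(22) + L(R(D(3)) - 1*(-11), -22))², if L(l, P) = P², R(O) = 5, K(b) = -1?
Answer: 233289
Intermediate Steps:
x(U) = -1
(x(22) + L(R(D(3)) - 1*(-11), -22))² = (-1 + (-22)²)² = (-1 + 484)² = 483² = 233289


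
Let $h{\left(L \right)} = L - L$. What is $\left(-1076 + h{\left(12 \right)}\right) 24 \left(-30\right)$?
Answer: $774720$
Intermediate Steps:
$h{\left(L \right)} = 0$
$\left(-1076 + h{\left(12 \right)}\right) 24 \left(-30\right) = \left(-1076 + 0\right) 24 \left(-30\right) = \left(-1076\right) \left(-720\right) = 774720$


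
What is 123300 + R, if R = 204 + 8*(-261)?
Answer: 121416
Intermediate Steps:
R = -1884 (R = 204 - 2088 = -1884)
123300 + R = 123300 - 1884 = 121416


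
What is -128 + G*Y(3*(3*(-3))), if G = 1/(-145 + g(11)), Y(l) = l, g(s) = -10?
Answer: -19813/155 ≈ -127.83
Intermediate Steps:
G = -1/155 (G = 1/(-145 - 10) = 1/(-155) = -1/155 ≈ -0.0064516)
-128 + G*Y(3*(3*(-3))) = -128 - 3*3*(-3)/155 = -128 - 3*(-9)/155 = -128 - 1/155*(-27) = -128 + 27/155 = -19813/155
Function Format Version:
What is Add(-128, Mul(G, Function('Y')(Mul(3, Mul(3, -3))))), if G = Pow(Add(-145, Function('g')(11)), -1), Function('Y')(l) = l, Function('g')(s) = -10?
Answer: Rational(-19813, 155) ≈ -127.83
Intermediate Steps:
G = Rational(-1, 155) (G = Pow(Add(-145, -10), -1) = Pow(-155, -1) = Rational(-1, 155) ≈ -0.0064516)
Add(-128, Mul(G, Function('Y')(Mul(3, Mul(3, -3))))) = Add(-128, Mul(Rational(-1, 155), Mul(3, Mul(3, -3)))) = Add(-128, Mul(Rational(-1, 155), Mul(3, -9))) = Add(-128, Mul(Rational(-1, 155), -27)) = Add(-128, Rational(27, 155)) = Rational(-19813, 155)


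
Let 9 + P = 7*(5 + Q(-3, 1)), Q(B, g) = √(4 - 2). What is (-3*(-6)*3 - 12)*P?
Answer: 1092 + 294*√2 ≈ 1507.8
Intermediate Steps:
Q(B, g) = √2
P = 26 + 7*√2 (P = -9 + 7*(5 + √2) = -9 + (35 + 7*√2) = 26 + 7*√2 ≈ 35.899)
(-3*(-6)*3 - 12)*P = (-3*(-6)*3 - 12)*(26 + 7*√2) = (18*3 - 12)*(26 + 7*√2) = (54 - 12)*(26 + 7*√2) = 42*(26 + 7*√2) = 1092 + 294*√2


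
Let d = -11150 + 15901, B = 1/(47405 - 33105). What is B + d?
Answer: 67939301/14300 ≈ 4751.0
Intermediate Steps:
B = 1/14300 ≈ 6.9930e-5
d = 4751
B + d = 1/14300 + 4751 = 67939301/14300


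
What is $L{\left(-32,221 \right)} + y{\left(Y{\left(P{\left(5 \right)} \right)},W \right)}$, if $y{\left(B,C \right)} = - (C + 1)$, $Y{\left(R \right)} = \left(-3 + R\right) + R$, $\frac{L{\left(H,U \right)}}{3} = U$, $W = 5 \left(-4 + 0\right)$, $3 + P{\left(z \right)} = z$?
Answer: $682$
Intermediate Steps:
$P{\left(z \right)} = -3 + z$
$W = -20$ ($W = 5 \left(-4\right) = -20$)
$L{\left(H,U \right)} = 3 U$
$Y{\left(R \right)} = -3 + 2 R$
$y{\left(B,C \right)} = -1 - C$ ($y{\left(B,C \right)} = - (1 + C) = -1 - C$)
$L{\left(-32,221 \right)} + y{\left(Y{\left(P{\left(5 \right)} \right)},W \right)} = 3 \cdot 221 - -19 = 663 + \left(-1 + 20\right) = 663 + 19 = 682$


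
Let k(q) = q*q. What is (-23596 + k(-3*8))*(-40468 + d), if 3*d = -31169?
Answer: 3512230460/3 ≈ 1.1707e+9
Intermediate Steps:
d = -31169/3 (d = (1/3)*(-31169) = -31169/3 ≈ -10390.)
k(q) = q**2
(-23596 + k(-3*8))*(-40468 + d) = (-23596 + (-3*8)**2)*(-40468 - 31169/3) = (-23596 + (-24)**2)*(-152573/3) = (-23596 + 576)*(-152573/3) = -23020*(-152573/3) = 3512230460/3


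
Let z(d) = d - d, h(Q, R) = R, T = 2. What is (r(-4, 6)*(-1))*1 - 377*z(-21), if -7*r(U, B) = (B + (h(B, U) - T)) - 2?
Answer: -2/7 ≈ -0.28571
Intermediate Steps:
z(d) = 0
r(U, B) = 4/7 - B/7 - U/7 (r(U, B) = -((B + (U - 1*2)) - 2)/7 = -((B + (U - 2)) - 2)/7 = -((B + (-2 + U)) - 2)/7 = -((-2 + B + U) - 2)/7 = -(-4 + B + U)/7 = 4/7 - B/7 - U/7)
(r(-4, 6)*(-1))*1 - 377*z(-21) = ((4/7 - ⅐*6 - ⅐*(-4))*(-1))*1 - 377*0 = ((4/7 - 6/7 + 4/7)*(-1))*1 + 0 = ((2/7)*(-1))*1 + 0 = -2/7*1 + 0 = -2/7 + 0 = -2/7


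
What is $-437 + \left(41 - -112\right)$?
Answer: $-284$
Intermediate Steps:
$-437 + \left(41 - -112\right) = -437 + \left(41 + 112\right) = -437 + 153 = -284$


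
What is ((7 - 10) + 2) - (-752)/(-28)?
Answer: -195/7 ≈ -27.857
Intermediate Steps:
((7 - 10) + 2) - (-752)/(-28) = (-3 + 2) - (-752)*(-1)/28 = -1 - 47*4/7 = -1 - 188/7 = -195/7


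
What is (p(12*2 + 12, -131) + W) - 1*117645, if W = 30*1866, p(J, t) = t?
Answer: -61796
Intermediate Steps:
W = 55980
(p(12*2 + 12, -131) + W) - 1*117645 = (-131 + 55980) - 1*117645 = 55849 - 117645 = -61796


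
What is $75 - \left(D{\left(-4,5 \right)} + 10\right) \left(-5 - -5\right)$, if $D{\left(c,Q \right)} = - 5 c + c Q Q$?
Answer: $75$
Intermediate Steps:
$D{\left(c,Q \right)} = - 5 c + c Q^{2}$ ($D{\left(c,Q \right)} = - 5 c + Q c Q = - 5 c + c Q^{2}$)
$75 - \left(D{\left(-4,5 \right)} + 10\right) \left(-5 - -5\right) = 75 - \left(- 4 \left(-5 + 5^{2}\right) + 10\right) \left(-5 - -5\right) = 75 - \left(- 4 \left(-5 + 25\right) + 10\right) \left(-5 + 5\right) = 75 - \left(\left(-4\right) 20 + 10\right) 0 = 75 - \left(-80 + 10\right) 0 = 75 - \left(-70\right) 0 = 75 - 0 = 75 + 0 = 75$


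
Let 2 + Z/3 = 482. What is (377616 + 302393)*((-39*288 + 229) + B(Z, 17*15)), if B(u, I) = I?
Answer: -7308736732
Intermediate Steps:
Z = 1440 (Z = -6 + 3*482 = -6 + 1446 = 1440)
(377616 + 302393)*((-39*288 + 229) + B(Z, 17*15)) = (377616 + 302393)*((-39*288 + 229) + 17*15) = 680009*((-11232 + 229) + 255) = 680009*(-11003 + 255) = 680009*(-10748) = -7308736732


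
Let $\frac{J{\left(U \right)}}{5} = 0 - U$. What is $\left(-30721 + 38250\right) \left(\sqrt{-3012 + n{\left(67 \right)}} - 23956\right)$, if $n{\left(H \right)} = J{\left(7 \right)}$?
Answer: $-180364724 + 7529 i \sqrt{3047} \approx -1.8036 \cdot 10^{8} + 4.156 \cdot 10^{5} i$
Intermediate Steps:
$J{\left(U \right)} = - 5 U$ ($J{\left(U \right)} = 5 \left(0 - U\right) = 5 \left(- U\right) = - 5 U$)
$n{\left(H \right)} = -35$ ($n{\left(H \right)} = \left(-5\right) 7 = -35$)
$\left(-30721 + 38250\right) \left(\sqrt{-3012 + n{\left(67 \right)}} - 23956\right) = \left(-30721 + 38250\right) \left(\sqrt{-3012 - 35} - 23956\right) = 7529 \left(\sqrt{-3047} - 23956\right) = 7529 \left(i \sqrt{3047} - 23956\right) = 7529 \left(-23956 + i \sqrt{3047}\right) = -180364724 + 7529 i \sqrt{3047}$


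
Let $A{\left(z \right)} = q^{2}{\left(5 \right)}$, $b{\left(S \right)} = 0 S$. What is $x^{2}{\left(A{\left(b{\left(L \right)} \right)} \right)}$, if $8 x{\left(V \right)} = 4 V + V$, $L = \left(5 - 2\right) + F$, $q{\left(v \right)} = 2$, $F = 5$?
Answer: $\frac{25}{4} \approx 6.25$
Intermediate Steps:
$L = 8$ ($L = \left(5 - 2\right) + 5 = 3 + 5 = 8$)
$b{\left(S \right)} = 0$
$A{\left(z \right)} = 4$ ($A{\left(z \right)} = 2^{2} = 4$)
$x{\left(V \right)} = \frac{5 V}{8}$ ($x{\left(V \right)} = \frac{4 V + V}{8} = \frac{5 V}{8}$)
$x^{2}{\left(A{\left(b{\left(L \right)} \right)} \right)} = \left(\frac{5}{8} \cdot 4\right)^{2} = \left(\frac{5}{2}\right)^{2} = \frac{25}{4}$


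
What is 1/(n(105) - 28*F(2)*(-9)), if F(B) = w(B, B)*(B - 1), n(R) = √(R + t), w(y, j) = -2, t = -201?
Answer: -21/10588 - I*√6/63528 ≈ -0.0019834 - 3.8558e-5*I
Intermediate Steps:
n(R) = √(-201 + R) (n(R) = √(R - 201) = √(-201 + R))
F(B) = 2 - 2*B (F(B) = -2*(B - 1) = -2*(-1 + B) = 2 - 2*B)
1/(n(105) - 28*F(2)*(-9)) = 1/(√(-201 + 105) - 28*(2 - 2*2)*(-9)) = 1/(√(-96) - 28*(2 - 4)*(-9)) = 1/(4*I*√6 - 28*(-2)*(-9)) = 1/(4*I*√6 + 56*(-9)) = 1/(4*I*√6 - 504) = 1/(-504 + 4*I*√6)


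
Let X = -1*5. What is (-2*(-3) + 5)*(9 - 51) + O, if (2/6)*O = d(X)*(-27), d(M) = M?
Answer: -57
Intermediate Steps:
X = -5
O = 405 (O = 3*(-5*(-27)) = 3*135 = 405)
(-2*(-3) + 5)*(9 - 51) + O = (-2*(-3) + 5)*(9 - 51) + 405 = (6 + 5)*(-42) + 405 = 11*(-42) + 405 = -462 + 405 = -57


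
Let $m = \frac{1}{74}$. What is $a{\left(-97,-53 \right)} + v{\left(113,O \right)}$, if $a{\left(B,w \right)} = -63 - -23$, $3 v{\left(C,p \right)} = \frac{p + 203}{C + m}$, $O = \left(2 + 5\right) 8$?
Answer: $- \frac{984394}{25089} \approx -39.236$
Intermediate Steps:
$O = 56$ ($O = 7 \cdot 8 = 56$)
$m = \frac{1}{74} \approx 0.013514$
$v{\left(C,p \right)} = \frac{203 + p}{3 \left(\frac{1}{74} + C\right)}$ ($v{\left(C,p \right)} = \frac{\left(p + 203\right) \frac{1}{C + \frac{1}{74}}}{3} = \frac{\left(203 + p\right) \frac{1}{\frac{1}{74} + C}}{3} = \frac{\frac{1}{\frac{1}{74} + C} \left(203 + p\right)}{3} = \frac{203 + p}{3 \left(\frac{1}{74} + C\right)}$)
$a{\left(B,w \right)} = -40$ ($a{\left(B,w \right)} = -63 + 23 = -40$)
$a{\left(-97,-53 \right)} + v{\left(113,O \right)} = -40 + \frac{74 \left(203 + 56\right)}{3 \left(1 + 74 \cdot 113\right)} = -40 + \frac{74}{3} \frac{1}{1 + 8362} \cdot 259 = -40 + \frac{74}{3} \cdot \frac{1}{8363} \cdot 259 = -40 + \frac{19166}{25089} = - \frac{984394}{25089}$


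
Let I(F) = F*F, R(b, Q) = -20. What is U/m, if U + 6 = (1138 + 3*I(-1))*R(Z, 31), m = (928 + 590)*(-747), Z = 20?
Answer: 11413/566973 ≈ 0.020130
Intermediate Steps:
I(F) = F**2
m = -1133946 (m = 1518*(-747) = -1133946)
U = -22826 (U = -6 + (1138 + 3*(-1)**2)*(-20) = -6 + (1138 + 3*1)*(-20) = -6 + (1138 + 3)*(-20) = -6 + 1141*(-20) = -6 - 22820 = -22826)
U/m = -22826/(-1133946) = -22826*(-1/1133946) = 11413/566973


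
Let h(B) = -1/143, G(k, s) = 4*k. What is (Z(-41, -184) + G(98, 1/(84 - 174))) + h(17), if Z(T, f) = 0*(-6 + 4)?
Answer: 56055/143 ≈ 391.99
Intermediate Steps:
Z(T, f) = 0 (Z(T, f) = 0*(-2) = 0)
h(B) = -1/143 (h(B) = -1*1/143 = -1/143)
(Z(-41, -184) + G(98, 1/(84 - 174))) + h(17) = (0 + 4*98) - 1/143 = (0 + 392) - 1/143 = 392 - 1/143 = 56055/143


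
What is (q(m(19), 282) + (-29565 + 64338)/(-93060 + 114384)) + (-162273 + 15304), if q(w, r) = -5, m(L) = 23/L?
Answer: -1044679601/7108 ≈ -1.4697e+5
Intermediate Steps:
(q(m(19), 282) + (-29565 + 64338)/(-93060 + 114384)) + (-162273 + 15304) = (-5 + (-29565 + 64338)/(-93060 + 114384)) + (-162273 + 15304) = (-5 + 34773/21324) - 146969 = (-5 + 34773*(1/21324)) - 146969 = (-5 + 11591/7108) - 146969 = -23949/7108 - 146969 = -1044679601/7108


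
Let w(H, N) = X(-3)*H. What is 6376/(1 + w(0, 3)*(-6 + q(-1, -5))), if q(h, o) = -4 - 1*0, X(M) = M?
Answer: 6376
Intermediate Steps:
q(h, o) = -4 (q(h, o) = -4 + 0 = -4)
w(H, N) = -3*H
6376/(1 + w(0, 3)*(-6 + q(-1, -5))) = 6376/(1 + (-3*0)*(-6 - 4)) = 6376/(1 + 0*(-10)) = 6376/(1 + 0) = 6376/1 = 6376*1 = 6376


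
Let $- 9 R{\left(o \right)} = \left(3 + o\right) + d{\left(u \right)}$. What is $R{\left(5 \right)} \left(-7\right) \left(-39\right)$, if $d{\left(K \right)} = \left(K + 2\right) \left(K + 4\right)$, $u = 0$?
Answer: $- \frac{1456}{3} \approx -485.33$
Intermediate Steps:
$d{\left(K \right)} = \left(2 + K\right) \left(4 + K\right)$
$R{\left(o \right)} = - \frac{11}{9} - \frac{o}{9}$ ($R{\left(o \right)} = - \frac{\left(3 + o\right) + \left(8 + 0^{2} + 6 \cdot 0\right)}{9} = - \frac{\left(3 + o\right) + \left(8 + 0 + 0\right)}{9} = - \frac{\left(3 + o\right) + 8}{9} = - \frac{11 + o}{9} = - \frac{11}{9} - \frac{o}{9}$)
$R{\left(5 \right)} \left(-7\right) \left(-39\right) = \left(- \frac{11}{9} - \frac{5}{9}\right) \left(-7\right) \left(-39\right) = \left(- \frac{16}{9}\right) \left(-7\right) \left(-39\right) = \frac{112}{9} \left(-39\right) = - \frac{1456}{3}$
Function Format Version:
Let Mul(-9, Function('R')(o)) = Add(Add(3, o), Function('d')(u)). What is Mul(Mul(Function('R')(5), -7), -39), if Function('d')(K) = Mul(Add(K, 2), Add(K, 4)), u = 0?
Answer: Rational(-1456, 3) ≈ -485.33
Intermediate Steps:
Function('d')(K) = Mul(Add(2, K), Add(4, K))
Function('R')(o) = Add(Rational(-11, 9), Mul(Rational(-1, 9), o)) (Function('R')(o) = Mul(Rational(-1, 9), Add(Add(3, o), Add(8, Pow(0, 2), Mul(6, 0)))) = Mul(Rational(-1, 9), Add(Add(3, o), Add(8, 0, 0))) = Mul(Rational(-1, 9), Add(Add(3, o), 8)) = Mul(Rational(-1, 9), Add(11, o)) = Add(Rational(-11, 9), Mul(Rational(-1, 9), o)))
Mul(Mul(Function('R')(5), -7), -39) = Mul(Mul(Add(Rational(-11, 9), Mul(Rational(-1, 9), 5)), -7), -39) = Mul(Mul(Add(Rational(-11, 9), Rational(-5, 9)), -7), -39) = Mul(Mul(Rational(-16, 9), -7), -39) = Mul(Rational(112, 9), -39) = Rational(-1456, 3)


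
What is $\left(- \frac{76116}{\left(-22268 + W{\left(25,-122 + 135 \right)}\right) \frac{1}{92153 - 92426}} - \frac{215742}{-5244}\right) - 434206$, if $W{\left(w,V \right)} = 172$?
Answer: $- \frac{1050338939023}{2413988} \approx -4.3511 \cdot 10^{5}$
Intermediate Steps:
$\left(- \frac{76116}{\left(-22268 + W{\left(25,-122 + 135 \right)}\right) \frac{1}{92153 - 92426}} - \frac{215742}{-5244}\right) - 434206 = \left(- \frac{76116}{\left(-22268 + 172\right) \frac{1}{92153 - 92426}} - \frac{215742}{-5244}\right) - 434206 = \left(- \frac{76116}{\left(-22096\right) \frac{1}{-273}} - - \frac{35957}{874}\right) - 434206 = \left(- \frac{76116}{\left(-22096\right) \left(- \frac{1}{273}\right)} + \frac{35957}{874}\right) - 434206 = \left(- \frac{76116}{\frac{22096}{273}} + \frac{35957}{874}\right) - 434206 = \left(\left(-76116\right) \frac{273}{22096} + \frac{35957}{874}\right) - 434206 = \left(- \frac{5194917}{5524} + \frac{35957}{874}\right) - 434206 = - \frac{2170865495}{2413988} - 434206 = - \frac{1050338939023}{2413988}$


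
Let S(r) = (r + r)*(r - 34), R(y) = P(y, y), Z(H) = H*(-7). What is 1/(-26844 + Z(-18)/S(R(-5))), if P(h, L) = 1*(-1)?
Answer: -5/134211 ≈ -3.7255e-5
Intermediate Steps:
Z(H) = -7*H
P(h, L) = -1
R(y) = -1
S(r) = 2*r*(-34 + r) (S(r) = (2*r)*(-34 + r) = 2*r*(-34 + r))
1/(-26844 + Z(-18)/S(R(-5))) = 1/(-26844 + (-7*(-18))/((2*(-1)*(-34 - 1)))) = 1/(-26844 + 126/((2*(-1)*(-35)))) = 1/(-26844 + 126/70) = 1/(-26844 + 126*(1/70)) = 1/(-26844 + 9/5) = 1/(-134211/5) = -5/134211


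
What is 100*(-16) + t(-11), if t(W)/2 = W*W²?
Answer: -4262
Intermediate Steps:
t(W) = 2*W³ (t(W) = 2*(W*W²) = 2*W³)
100*(-16) + t(-11) = 100*(-16) + 2*(-11)³ = -1600 + 2*(-1331) = -1600 - 2662 = -4262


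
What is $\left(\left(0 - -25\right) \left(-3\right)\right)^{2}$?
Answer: $5625$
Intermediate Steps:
$\left(\left(0 - -25\right) \left(-3\right)\right)^{2} = \left(\left(0 + 25\right) \left(-3\right)\right)^{2} = \left(25 \left(-3\right)\right)^{2} = \left(-75\right)^{2} = 5625$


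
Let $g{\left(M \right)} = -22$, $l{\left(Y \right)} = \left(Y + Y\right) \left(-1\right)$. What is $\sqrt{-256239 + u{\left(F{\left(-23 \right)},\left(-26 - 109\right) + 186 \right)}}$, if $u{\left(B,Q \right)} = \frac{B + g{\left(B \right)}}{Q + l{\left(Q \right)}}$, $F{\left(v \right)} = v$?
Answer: $\frac{4 i \sqrt{4628301}}{17} \approx 506.2 i$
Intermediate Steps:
$l{\left(Y \right)} = - 2 Y$ ($l{\left(Y \right)} = 2 Y \left(-1\right) = - 2 Y$)
$u{\left(B,Q \right)} = - \frac{-22 + B}{Q}$ ($u{\left(B,Q \right)} = \frac{B - 22}{Q - 2 Q} = \frac{-22 + B}{\left(-1\right) Q} = \left(-22 + B\right) \left(- \frac{1}{Q}\right) = - \frac{-22 + B}{Q}$)
$\sqrt{-256239 + u{\left(F{\left(-23 \right)},\left(-26 - 109\right) + 186 \right)}} = \sqrt{-256239 + \frac{22 - -23}{\left(-26 - 109\right) + 186}} = \sqrt{-256239 + \frac{22 + 23}{-135 + 186}} = \sqrt{-256239 + \frac{1}{51} \cdot 45} = \sqrt{-256239 + \frac{15}{17}} = \sqrt{- \frac{4356048}{17}} = \frac{4 i \sqrt{4628301}}{17}$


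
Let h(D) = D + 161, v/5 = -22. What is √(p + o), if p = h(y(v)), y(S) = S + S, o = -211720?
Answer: 3*I*√23531 ≈ 460.19*I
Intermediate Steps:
v = -110 (v = 5*(-22) = -110)
y(S) = 2*S
h(D) = 161 + D
p = -59 (p = 161 + 2*(-110) = 161 - 220 = -59)
√(p + o) = √(-59 - 211720) = √(-211779) = 3*I*√23531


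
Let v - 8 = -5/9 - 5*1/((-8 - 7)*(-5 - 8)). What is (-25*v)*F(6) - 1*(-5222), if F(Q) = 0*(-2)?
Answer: 5222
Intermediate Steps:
F(Q) = 0
v = 868/117 (v = 8 + (-5/9 - 5*1/((-8 - 7)*(-5 - 8))) = 8 + (-5*⅑ - 5/((-13*(-15)))) = 8 + (-5/9 - 5/195) = 8 + (-5/9 - 5*1/195) = 8 + (-5/9 - 1/39) = 8 - 68/117 = 868/117 ≈ 7.4188)
(-25*v)*F(6) - 1*(-5222) = -25*868/117*0 - 1*(-5222) = -21700/117*0 + 5222 = 0 + 5222 = 5222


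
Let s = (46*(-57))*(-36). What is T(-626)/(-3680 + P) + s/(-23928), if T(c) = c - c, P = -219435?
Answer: -3933/997 ≈ -3.9448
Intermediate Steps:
s = 94392 (s = -2622*(-36) = 94392)
T(c) = 0
T(-626)/(-3680 + P) + s/(-23928) = 0/(-3680 - 219435) + 94392/(-23928) = 0/(-223115) + 94392*(-1/23928) = 0*(-1/223115) - 3933/997 = 0 - 3933/997 = -3933/997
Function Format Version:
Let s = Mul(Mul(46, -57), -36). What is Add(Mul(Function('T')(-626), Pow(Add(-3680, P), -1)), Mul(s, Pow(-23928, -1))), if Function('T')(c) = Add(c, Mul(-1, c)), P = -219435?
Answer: Rational(-3933, 997) ≈ -3.9448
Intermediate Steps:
s = 94392 (s = Mul(-2622, -36) = 94392)
Function('T')(c) = 0
Add(Mul(Function('T')(-626), Pow(Add(-3680, P), -1)), Mul(s, Pow(-23928, -1))) = Add(Mul(0, Pow(Add(-3680, -219435), -1)), Mul(94392, Pow(-23928, -1))) = Add(Mul(0, Pow(-223115, -1)), Mul(94392, Rational(-1, 23928))) = Add(Mul(0, Rational(-1, 223115)), Rational(-3933, 997)) = Add(0, Rational(-3933, 997)) = Rational(-3933, 997)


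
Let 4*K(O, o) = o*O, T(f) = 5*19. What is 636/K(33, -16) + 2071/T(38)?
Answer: 934/55 ≈ 16.982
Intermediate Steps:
T(f) = 95
K(O, o) = O*o/4 (K(O, o) = (o*O)/4 = (O*o)/4 = O*o/4)
636/K(33, -16) + 2071/T(38) = 636/(((¼)*33*(-16))) + 2071/95 = 636/(-132) + 2071*(1/95) = 636*(-1/132) + 109/5 = -53/11 + 109/5 = 934/55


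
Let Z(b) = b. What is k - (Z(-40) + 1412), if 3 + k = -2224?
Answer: -3599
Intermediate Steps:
k = -2227 (k = -3 - 2224 = -2227)
k - (Z(-40) + 1412) = -2227 - (-40 + 1412) = -2227 - 1*1372 = -2227 - 1372 = -3599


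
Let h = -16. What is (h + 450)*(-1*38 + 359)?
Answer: 139314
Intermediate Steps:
(h + 450)*(-1*38 + 359) = (-16 + 450)*(-1*38 + 359) = 434*(-38 + 359) = 434*321 = 139314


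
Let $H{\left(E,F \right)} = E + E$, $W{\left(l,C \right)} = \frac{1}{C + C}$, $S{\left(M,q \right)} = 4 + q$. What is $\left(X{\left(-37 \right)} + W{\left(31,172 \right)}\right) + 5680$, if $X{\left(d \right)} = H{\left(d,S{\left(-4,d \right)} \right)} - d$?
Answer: $\frac{1941193}{344} \approx 5643.0$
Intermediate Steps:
$W{\left(l,C \right)} = \frac{1}{2 C}$
$H{\left(E,F \right)} = 2 E$
$X{\left(d \right)} = d$ ($X{\left(d \right)} = 2 d - d = d$)
$\left(X{\left(-37 \right)} + W{\left(31,172 \right)}\right) + 5680 = \left(-37 + \frac{1}{2 \cdot 172}\right) + 5680 = \left(-37 + \frac{1}{2} \cdot \frac{1}{172}\right) + 5680 = \left(-37 + \frac{1}{344}\right) + 5680 = - \frac{12727}{344} + 5680 = \frac{1941193}{344}$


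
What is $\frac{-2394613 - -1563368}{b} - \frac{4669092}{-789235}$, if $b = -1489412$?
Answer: $\frac{7610249301479}{1175496079820} \approx 6.4741$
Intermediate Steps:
$\frac{-2394613 - -1563368}{b} - \frac{4669092}{-789235} = \frac{-2394613 - -1563368}{-1489412} - \frac{4669092}{-789235} = \left(-2394613 + 1563368\right) \left(- \frac{1}{1489412}\right) - - \frac{4669092}{789235} = \left(-831245\right) \left(- \frac{1}{1489412}\right) + \frac{4669092}{789235} = \frac{831245}{1489412} + \frac{4669092}{789235} = \frac{7610249301479}{1175496079820}$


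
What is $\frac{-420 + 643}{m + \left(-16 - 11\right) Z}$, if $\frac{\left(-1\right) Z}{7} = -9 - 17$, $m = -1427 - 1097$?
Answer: $- \frac{223}{7438} \approx -0.029981$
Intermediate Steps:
$m = -2524$
$Z = 182$ ($Z = - 7 \left(-9 - 17\right) = \left(-7\right) \left(-26\right) = 182$)
$\frac{-420 + 643}{m + \left(-16 - 11\right) Z} = \frac{-420 + 643}{-2524 + \left(-16 - 11\right) 182} = \frac{223}{-2524 - 4914} = \frac{223}{-7438} = 223 \left(- \frac{1}{7438}\right) = - \frac{223}{7438}$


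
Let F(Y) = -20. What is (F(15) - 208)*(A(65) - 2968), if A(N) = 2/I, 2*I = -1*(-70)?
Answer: 23684184/35 ≈ 6.7669e+5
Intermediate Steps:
I = 35 (I = (-1*(-70))/2 = (½)*70 = 35)
A(N) = 2/35
(F(15) - 208)*(A(65) - 2968) = (-20 - 208)*(2/35 - 2968) = -228*(-103878/35) = 23684184/35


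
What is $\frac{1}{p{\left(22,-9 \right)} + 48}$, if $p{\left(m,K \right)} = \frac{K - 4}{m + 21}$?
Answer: $\frac{43}{2051} \approx 0.020965$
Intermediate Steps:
$p{\left(m,K \right)} = \frac{-4 + K}{21 + m}$
$\frac{1}{p{\left(22,-9 \right)} + 48} = \frac{1}{\frac{-4 - 9}{21 + 22} + 48} = \frac{1}{\frac{1}{43} \left(-13\right) + 48} = \frac{1}{- \frac{13}{43} + 48} = \frac{1}{\frac{2051}{43}} = \frac{43}{2051}$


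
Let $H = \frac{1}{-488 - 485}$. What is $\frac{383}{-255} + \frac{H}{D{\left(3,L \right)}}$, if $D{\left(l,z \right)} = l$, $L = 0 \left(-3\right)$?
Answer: $- \frac{124248}{82705} \approx -1.5023$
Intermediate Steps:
$L = 0$
$H = - \frac{1}{973}$ ($H = \frac{1}{-973} = - \frac{1}{973} \approx -0.0010277$)
$\frac{383}{-255} + \frac{H}{D{\left(3,L \right)}} = \frac{383}{-255} - \frac{1}{973 \cdot 3} = 383 \left(- \frac{1}{255}\right) - \frac{1}{2919} = - \frac{383}{255} - \frac{1}{2919} = - \frac{124248}{82705}$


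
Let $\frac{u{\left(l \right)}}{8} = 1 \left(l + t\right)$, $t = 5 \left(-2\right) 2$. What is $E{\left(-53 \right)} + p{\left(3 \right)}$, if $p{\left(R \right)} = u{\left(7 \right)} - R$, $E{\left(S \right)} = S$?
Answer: $-160$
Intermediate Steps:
$t = -20$ ($t = \left(-10\right) 2 = -20$)
$u{\left(l \right)} = -160 + 8 l$ ($u{\left(l \right)} = 8 \cdot 1 \left(l - 20\right) = 8 \cdot 1 \left(-20 + l\right) = 8 \left(-20 + l\right) = -160 + 8 l$)
$p{\left(R \right)} = -104 - R$ ($p{\left(R \right)} = \left(-160 + 8 \cdot 7\right) - R = \left(-160 + 56\right) - R = -104 - R$)
$E{\left(-53 \right)} + p{\left(3 \right)} = -53 - 107 = -160$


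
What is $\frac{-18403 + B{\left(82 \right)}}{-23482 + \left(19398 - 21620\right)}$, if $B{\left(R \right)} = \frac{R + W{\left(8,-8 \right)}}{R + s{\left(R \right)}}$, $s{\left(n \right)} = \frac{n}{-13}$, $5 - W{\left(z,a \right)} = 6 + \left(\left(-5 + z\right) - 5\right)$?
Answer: $\frac{18107473}{25292736} \approx 0.71592$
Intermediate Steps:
$W{\left(z,a \right)} = 9 - z$ ($W{\left(z,a \right)} = 5 - \left(6 + \left(\left(-5 + z\right) - 5\right)\right) = 5 - \left(6 + \left(-10 + z\right)\right) = 5 - \left(-4 + z\right) = 9 - z$)
$s{\left(n \right)} = - \frac{n}{13}$ ($s{\left(n \right)} = n \left(- \frac{1}{13}\right) = - \frac{n}{13}$)
$B{\left(R \right)} = \frac{13 \left(1 + R\right)}{12 R}$ ($B{\left(R \right)} = \frac{R + \left(9 - 8\right)}{R - \frac{R}{13}} = \frac{R + \left(9 - 8\right)}{\frac{12}{13} R} = \left(R + 1\right) \frac{13}{12 R} = \left(1 + R\right) \frac{13}{12 R} = \frac{13 \left(1 + R\right)}{12 R}$)
$\frac{-18403 + B{\left(82 \right)}}{-23482 + \left(19398 - 21620\right)} = \frac{-18403 + \frac{13 \left(1 + 82\right)}{12 \cdot 82}}{-23482 + \left(19398 - 21620\right)} = \frac{-18403 + \frac{13}{12} \cdot \frac{1}{82} \cdot 83}{-23482 - 2222} = \frac{-18403 + \frac{1079}{984}}{-25704} = \left(- \frac{18107473}{984}\right) \left(- \frac{1}{25704}\right) = \frac{18107473}{25292736}$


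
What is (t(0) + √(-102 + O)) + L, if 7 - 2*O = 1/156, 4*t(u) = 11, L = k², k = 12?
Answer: 587/4 + I*√2397174/156 ≈ 146.75 + 9.9249*I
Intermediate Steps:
L = 144 (L = 12² = 144)
t(u) = 11/4 (t(u) = (¼)*11 = 11/4)
O = 1091/312 (O = 7/2 - ½/156 = 7/2 - ½*1/156 = 7/2 - 1/312 = 1091/312 ≈ 3.4968)
(t(0) + √(-102 + O)) + L = (11/4 + √(-102 + 1091/312)) + 144 = (11/4 + √(-30733/312)) + 144 = (11/4 + I*√2397174/156) + 144 = 587/4 + I*√2397174/156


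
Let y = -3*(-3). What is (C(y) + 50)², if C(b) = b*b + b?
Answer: 19600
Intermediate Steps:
y = 9
C(b) = b + b² (C(b) = b² + b = b + b²)
(C(y) + 50)² = (9*(1 + 9) + 50)² = (9*10 + 50)² = (90 + 50)² = 140² = 19600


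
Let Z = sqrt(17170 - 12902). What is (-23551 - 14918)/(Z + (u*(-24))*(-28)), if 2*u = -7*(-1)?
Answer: -22619772/1381909 + 38469*sqrt(1067)/2763818 ≈ -15.914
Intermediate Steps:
u = 7/2 (u = (-7*(-1))/2 = (1/2)*7 = 7/2 ≈ 3.5000)
Z = 2*sqrt(1067) (Z = sqrt(4268) = 2*sqrt(1067) ≈ 65.330)
(-23551 - 14918)/(Z + (u*(-24))*(-28)) = (-23551 - 14918)/(2*sqrt(1067) + ((7/2)*(-24))*(-28)) = -38469/(2*sqrt(1067) - 84*(-28)) = -38469/(2*sqrt(1067) + 2352) = -38469/(2352 + 2*sqrt(1067))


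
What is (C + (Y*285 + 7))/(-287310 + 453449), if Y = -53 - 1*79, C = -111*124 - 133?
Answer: -51510/166139 ≈ -0.31004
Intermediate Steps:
C = -13897 (C = -13764 - 133 = -13897)
Y = -132 (Y = -53 - 79 = -132)
(C + (Y*285 + 7))/(-287310 + 453449) = (-13897 + (-132*285 + 7))/(-287310 + 453449) = (-13897 + (-37620 + 7))/166139 = (-13897 - 37613)*(1/166139) = -51510*1/166139 = -51510/166139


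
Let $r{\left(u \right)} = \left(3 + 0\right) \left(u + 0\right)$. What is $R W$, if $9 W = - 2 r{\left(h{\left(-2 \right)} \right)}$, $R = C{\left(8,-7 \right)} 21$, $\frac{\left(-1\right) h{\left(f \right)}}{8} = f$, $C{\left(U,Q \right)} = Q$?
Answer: $1568$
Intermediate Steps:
$h{\left(f \right)} = - 8 f$
$r{\left(u \right)} = 3 u$
$R = -147$ ($R = \left(-7\right) 21 = -147$)
$W = - \frac{32}{3}$ ($W = \frac{\left(-2\right) 3 \left(\left(-8\right) \left(-2\right)\right)}{9} = \frac{\left(-2\right) 3 \cdot 16}{9} = \frac{\left(-2\right) 48}{9} = \frac{1}{9} \left(-96\right) = - \frac{32}{3} \approx -10.667$)
$R W = \left(-147\right) \left(- \frac{32}{3}\right) = 1568$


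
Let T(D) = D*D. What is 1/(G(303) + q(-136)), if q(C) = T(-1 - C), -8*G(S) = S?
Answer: 8/145497 ≈ 5.4984e-5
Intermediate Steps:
T(D) = D²
G(S) = -S/8
q(C) = (-1 - C)²
1/(G(303) + q(-136)) = 1/(-⅛*303 + (1 - 136)²) = 1/(-303/8 + (-135)²) = 1/(-303/8 + 18225) = 1/(145497/8) = 8/145497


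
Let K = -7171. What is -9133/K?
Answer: 9133/7171 ≈ 1.2736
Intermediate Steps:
-9133/K = -9133/(-7171) = -9133*(-1/7171) = 9133/7171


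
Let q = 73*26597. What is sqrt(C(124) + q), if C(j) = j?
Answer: 3*sqrt(215745) ≈ 1393.5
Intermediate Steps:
q = 1941581
sqrt(C(124) + q) = sqrt(124 + 1941581) = sqrt(1941705) = 3*sqrt(215745)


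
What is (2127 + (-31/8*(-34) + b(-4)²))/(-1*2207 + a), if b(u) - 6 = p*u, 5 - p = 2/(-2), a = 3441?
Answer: 10331/4936 ≈ 2.0930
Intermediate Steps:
p = 6 (p = 5 - 2/(-2) = 5 - 2*(-1)/2 = 5 - 1*(-1) = 5 + 1 = 6)
b(u) = 6 + 6*u
(2127 + (-31/8*(-34) + b(-4)²))/(-1*2207 + a) = (2127 + (-31/8*(-34) + (6 + 6*(-4))²))/(-1*2207 + 3441) = (2127 + (-31*⅛*(-34) + (6 - 24)²))/(-2207 + 3441) = (2127 + (-31/8*(-34) + (-18)²))/1234 = (2127 + (527/4 + 324))*(1/1234) = (2127 + 1823/4)*(1/1234) = (10331/4)*(1/1234) = 10331/4936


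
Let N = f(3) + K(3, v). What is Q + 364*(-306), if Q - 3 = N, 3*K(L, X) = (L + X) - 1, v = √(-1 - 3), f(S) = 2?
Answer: -334135/3 + 2*I/3 ≈ -1.1138e+5 + 0.66667*I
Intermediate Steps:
v = 2*I (v = √(-4) = 2*I ≈ 2.0*I)
K(L, X) = -⅓ + L/3 + X/3 (K(L, X) = ((L + X) - 1)/3 = (-1 + L + X)/3 = -⅓ + L/3 + X/3)
N = 8/3 + 2*I/3 (N = 2 + (-⅓ + (⅓)*3 + (2*I)/3) = 2 + (-⅓ + 1 + 2*I/3) = 2 + (⅔ + 2*I/3) = 8/3 + 2*I/3 ≈ 2.6667 + 0.66667*I)
Q = 17/3 + 2*I/3 (Q = 3 + (8/3 + 2*I/3) = 17/3 + 2*I/3 ≈ 5.6667 + 0.66667*I)
Q + 364*(-306) = (17/3 + 2*I/3) + 364*(-306) = (17/3 + 2*I/3) - 111384 = -334135/3 + 2*I/3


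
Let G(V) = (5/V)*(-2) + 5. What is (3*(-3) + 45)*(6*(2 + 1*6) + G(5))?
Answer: 1836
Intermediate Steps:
G(V) = 5 - 10/V (G(V) = -10/V + 5 = 5 - 10/V)
(3*(-3) + 45)*(6*(2 + 1*6) + G(5)) = (3*(-3) + 45)*(6*(2 + 1*6) + (5 - 10/5)) = (-9 + 45)*(6*(2 + 6) + (5 - 10*⅕)) = 36*(6*8 + (5 - 2)) = 36*(48 + 3) = 36*51 = 1836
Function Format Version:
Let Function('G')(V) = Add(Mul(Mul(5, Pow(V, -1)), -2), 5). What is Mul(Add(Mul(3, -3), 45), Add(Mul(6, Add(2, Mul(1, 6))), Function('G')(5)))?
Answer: 1836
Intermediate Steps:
Function('G')(V) = Add(5, Mul(-10, Pow(V, -1))) (Function('G')(V) = Add(Mul(-10, Pow(V, -1)), 5) = Add(5, Mul(-10, Pow(V, -1))))
Mul(Add(Mul(3, -3), 45), Add(Mul(6, Add(2, Mul(1, 6))), Function('G')(5))) = Mul(Add(Mul(3, -3), 45), Add(Mul(6, Add(2, Mul(1, 6))), Add(5, Mul(-10, Pow(5, -1))))) = Mul(Add(-9, 45), Add(Mul(6, Add(2, 6)), Add(5, Mul(-10, Rational(1, 5))))) = Mul(36, Add(Mul(6, 8), Add(5, -2))) = Mul(36, Add(48, 3)) = Mul(36, 51) = 1836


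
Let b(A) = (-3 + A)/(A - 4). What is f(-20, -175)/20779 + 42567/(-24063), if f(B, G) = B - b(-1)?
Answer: -1475000339/833341795 ≈ -1.7700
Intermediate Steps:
b(A) = (-3 + A)/(-4 + A)
f(B, G) = -4/5 + B (f(B, G) = B - (-3 - 1)/(-4 - 1) = B - (-4)/(-5) = B - (-1)*(-4)/5 = B - 1*4/5 = B - 4/5 = -4/5 + B)
f(-20, -175)/20779 + 42567/(-24063) = (-4/5 - 20)/20779 + 42567/(-24063) = -104/5*1/20779 + 42567*(-1/24063) = -104/103895 - 14189/8021 = -1475000339/833341795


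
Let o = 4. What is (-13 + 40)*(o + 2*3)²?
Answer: 2700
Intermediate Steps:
(-13 + 40)*(o + 2*3)² = (-13 + 40)*(4 + 2*3)² = 27*(4 + 6)² = 27*10² = 27*100 = 2700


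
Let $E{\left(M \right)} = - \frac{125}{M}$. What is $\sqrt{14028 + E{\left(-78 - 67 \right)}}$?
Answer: $\frac{\sqrt{11798273}}{29} \approx 118.44$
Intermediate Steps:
$\sqrt{14028 + E{\left(-78 - 67 \right)}} = \sqrt{14028 - \frac{125}{-78 - 67}} = \sqrt{14028 - \frac{125}{-145}} = \sqrt{14028 - - \frac{25}{29}} = \sqrt{14028 + \frac{25}{29}} = \sqrt{\frac{406837}{29}} = \frac{\sqrt{11798273}}{29}$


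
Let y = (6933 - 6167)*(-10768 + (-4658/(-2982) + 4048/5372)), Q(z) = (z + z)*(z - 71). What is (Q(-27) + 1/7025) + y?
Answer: -115928872514097437/14066951325 ≈ -8.2412e+6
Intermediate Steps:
Q(z) = 2*z*(-71 + z) (Q(z) = (2*z)*(-71 + z) = 2*z*(-71 + z))
y = -16512927376870/2002413 (y = 766*(-10768 + (-4658*(-1/2982) + 4048*(1/5372))) = 766*(-10768 + (2329/1491 + 1012/1343)) = 766*(-10768 + 4636739/2002413) = 766*(-21557346445/2002413) = -16512927376870/2002413 ≈ -8.2465e+6)
(Q(-27) + 1/7025) + y = (2*(-27)*(-71 - 27) + 1/7025) - 16512927376870/2002413 = (2*(-27)*(-98) + 1/7025) - 16512927376870/2002413 = (5292 + 1/7025) - 16512927376870/2002413 = 37176301/7025 - 16512927376870/2002413 = -115928872514097437/14066951325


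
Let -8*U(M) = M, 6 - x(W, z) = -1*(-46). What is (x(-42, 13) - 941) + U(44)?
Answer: -1973/2 ≈ -986.50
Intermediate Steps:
x(W, z) = -40 (x(W, z) = 6 - (-1)*(-46) = 6 - 1*46 = 6 - 46 = -40)
U(M) = -M/8
(x(-42, 13) - 941) + U(44) = (-40 - 941) - 1/8*44 = -981 - 11/2 = -1973/2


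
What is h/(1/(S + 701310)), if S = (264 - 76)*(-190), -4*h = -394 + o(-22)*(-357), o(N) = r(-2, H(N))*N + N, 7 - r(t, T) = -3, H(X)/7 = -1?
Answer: -14310185000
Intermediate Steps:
H(X) = -7 (H(X) = 7*(-1) = -7)
r(t, T) = 10 (r(t, T) = 7 - 1*(-3) = 7 + 3 = 10)
o(N) = 11*N (o(N) = 10*N + N = 11*N)
h = -21500 (h = -(-394 + (11*(-22))*(-357))/4 = -(-394 - 242*(-357))/4 = -(-394 + 86394)/4 = -¼*86000 = -21500)
S = -35720 (S = 188*(-190) = -35720)
h/(1/(S + 701310)) = -21500/(1/(-35720 + 701310)) = -21500/(1/665590) = -21500/1/665590 = -21500*665590 = -14310185000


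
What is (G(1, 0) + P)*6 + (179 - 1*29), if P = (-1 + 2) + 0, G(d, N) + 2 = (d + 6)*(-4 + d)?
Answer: 18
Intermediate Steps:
G(d, N) = -2 + (-4 + d)*(6 + d) (G(d, N) = -2 + (d + 6)*(-4 + d) = -2 + (6 + d)*(-4 + d) = -2 + (-4 + d)*(6 + d))
P = 1 (P = 1 + 0 = 1)
(G(1, 0) + P)*6 + (179 - 1*29) = ((-26 + 1² + 2*1) + 1)*6 + (179 - 1*29) = ((-26 + 1 + 2) + 1)*6 + (179 - 29) = (-23 + 1)*6 + 150 = -22*6 + 150 = -132 + 150 = 18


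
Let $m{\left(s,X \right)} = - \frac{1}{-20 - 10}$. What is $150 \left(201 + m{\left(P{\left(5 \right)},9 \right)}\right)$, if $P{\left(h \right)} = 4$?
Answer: $30155$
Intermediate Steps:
$m{\left(s,X \right)} = \frac{1}{30}$ ($m{\left(s,X \right)} = - \frac{1}{-30} = \left(-1\right) \left(- \frac{1}{30}\right) = \frac{1}{30}$)
$150 \left(201 + m{\left(P{\left(5 \right)},9 \right)}\right) = 150 \left(201 + \frac{1}{30}\right) = 150 \cdot \frac{6031}{30} = 30155$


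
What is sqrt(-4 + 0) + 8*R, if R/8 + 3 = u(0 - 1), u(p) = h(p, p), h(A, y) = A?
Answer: -256 + 2*I ≈ -256.0 + 2.0*I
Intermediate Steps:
u(p) = p
R = -32 (R = -24 + 8*(0 - 1) = -24 + 8*(-1) = -24 - 8 = -32)
sqrt(-4 + 0) + 8*R = sqrt(-4 + 0) + 8*(-32) = sqrt(-4) - 256 = 2*I - 256 = -256 + 2*I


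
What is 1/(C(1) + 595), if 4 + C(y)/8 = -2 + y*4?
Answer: 1/579 ≈ 0.0017271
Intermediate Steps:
C(y) = -48 + 32*y (C(y) = -32 + 8*(-2 + y*4) = -32 + 8*(-2 + 4*y) = -32 + (-16 + 32*y) = -48 + 32*y)
1/(C(1) + 595) = 1/((-48 + 32*1) + 595) = 1/((-48 + 32) + 595) = 1/(-16 + 595) = 1/579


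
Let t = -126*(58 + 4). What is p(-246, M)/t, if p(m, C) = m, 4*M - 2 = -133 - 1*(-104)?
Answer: 41/1302 ≈ 0.031490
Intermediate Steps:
t = -7812 (t = -126*62 = -7812)
M = -27/4 (M = ½ + (-133 - 1*(-104))/4 = ½ + (-133 + 104)/4 = ½ + (¼)*(-29) = ½ - 29/4 = -27/4 ≈ -6.7500)
p(-246, M)/t = -246/(-7812) = -246*(-1/7812) = 41/1302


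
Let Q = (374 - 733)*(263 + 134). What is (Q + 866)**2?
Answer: 20066705649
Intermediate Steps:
Q = -142523 (Q = -359*397 = -142523)
(Q + 866)**2 = (-142523 + 866)**2 = (-141657)**2 = 20066705649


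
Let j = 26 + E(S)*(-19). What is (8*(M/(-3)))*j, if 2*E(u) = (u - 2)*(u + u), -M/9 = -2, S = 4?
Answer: 6048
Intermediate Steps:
M = 18 (M = -9*(-2) = 18)
E(u) = u*(-2 + u) (E(u) = ((u - 2)*(u + u))/2 = ((-2 + u)*(2*u))/2 = (2*u*(-2 + u))/2 = u*(-2 + u))
j = -126 (j = 26 + (4*(-2 + 4))*(-19) = 26 + (4*2)*(-19) = 26 + 8*(-19) = 26 - 152 = -126)
(8*(M/(-3)))*j = (8*(18/(-3)))*(-126) = (8*(18*(-⅓)))*(-126) = (8*(-6))*(-126) = -48*(-126) = 6048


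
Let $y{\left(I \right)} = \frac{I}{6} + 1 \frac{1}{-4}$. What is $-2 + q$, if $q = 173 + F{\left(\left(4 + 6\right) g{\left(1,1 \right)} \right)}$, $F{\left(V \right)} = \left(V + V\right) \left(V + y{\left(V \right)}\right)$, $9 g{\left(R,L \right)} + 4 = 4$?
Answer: $171$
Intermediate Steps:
$y{\left(I \right)} = - \frac{1}{4} + \frac{I}{6}$ ($y{\left(I \right)} = I \frac{1}{6} + 1 \left(- \frac{1}{4}\right) = \frac{I}{6} - \frac{1}{4} = - \frac{1}{4} + \frac{I}{6}$)
$g{\left(R,L \right)} = 0$ ($g{\left(R,L \right)} = - \frac{4}{9} + \frac{1}{9} \cdot 4 = - \frac{4}{9} + \frac{4}{9} = 0$)
$F{\left(V \right)} = 2 V \left(- \frac{1}{4} + \frac{7 V}{6}\right)$ ($F{\left(V \right)} = \left(V + V\right) \left(V + \left(- \frac{1}{4} + \frac{V}{6}\right)\right) = 2 V \left(- \frac{1}{4} + \frac{7 V}{6}\right)$)
$q = 173$ ($q = 173 + \frac{\left(4 + 6\right) 0 \left(-3 + 14 \left(4 + 6\right) 0\right)}{6} = 173 + \frac{10 \cdot 0 \left(-3 + 14 \cdot 10 \cdot 0\right)}{6} = 173 + \frac{1}{6} \cdot 0 \left(-3 + 14 \cdot 0\right) = 173 + \frac{1}{6} \cdot 0 \left(-3 + 0\right) = 173 + \frac{1}{6} \cdot 0 \left(-3\right) = 173 + 0 = 173$)
$-2 + q = -2 + 173 = 171$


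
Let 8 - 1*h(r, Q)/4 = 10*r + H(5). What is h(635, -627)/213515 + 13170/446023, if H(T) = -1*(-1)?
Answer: -8504503006/95232600845 ≈ -0.089302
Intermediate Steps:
H(T) = 1
h(r, Q) = 28 - 40*r (h(r, Q) = 32 - 4*(10*r + 1) = 32 - 4*(1 + 10*r) = 32 + (-4 - 40*r) = 28 - 40*r)
h(635, -627)/213515 + 13170/446023 = (28 - 40*635)/213515 + 13170/446023 = (28 - 25400)*(1/213515) + 13170*(1/446023) = -25372*1/213515 + 13170/446023 = -25372/213515 + 13170/446023 = -8504503006/95232600845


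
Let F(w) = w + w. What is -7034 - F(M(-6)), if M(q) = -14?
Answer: -7006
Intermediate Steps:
F(w) = 2*w
-7034 - F(M(-6)) = -7034 - 2*(-14) = -7034 - 1*(-28) = -7034 + 28 = -7006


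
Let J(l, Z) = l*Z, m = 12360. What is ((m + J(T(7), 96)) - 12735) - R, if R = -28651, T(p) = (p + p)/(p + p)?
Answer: 28372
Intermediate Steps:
T(p) = 1 (T(p) = (2*p)/((2*p)) = (2*p)*(1/(2*p)) = 1)
J(l, Z) = Z*l
((m + J(T(7), 96)) - 12735) - R = ((12360 + 96*1) - 12735) - 1*(-28651) = ((12360 + 96) - 12735) + 28651 = (12456 - 12735) + 28651 = -279 + 28651 = 28372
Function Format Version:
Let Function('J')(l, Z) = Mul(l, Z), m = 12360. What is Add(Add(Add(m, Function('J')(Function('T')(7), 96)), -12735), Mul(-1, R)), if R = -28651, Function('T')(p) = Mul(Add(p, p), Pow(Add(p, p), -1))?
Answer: 28372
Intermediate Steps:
Function('T')(p) = 1 (Function('T')(p) = Mul(Mul(2, p), Pow(Mul(2, p), -1)) = Mul(Mul(2, p), Mul(Rational(1, 2), Pow(p, -1))) = 1)
Function('J')(l, Z) = Mul(Z, l)
Add(Add(Add(m, Function('J')(Function('T')(7), 96)), -12735), Mul(-1, R)) = Add(Add(Add(12360, Mul(96, 1)), -12735), Mul(-1, -28651)) = Add(Add(Add(12360, 96), -12735), 28651) = Add(Add(12456, -12735), 28651) = Add(-279, 28651) = 28372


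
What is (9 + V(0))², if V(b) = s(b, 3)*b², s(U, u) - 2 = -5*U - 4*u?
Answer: 81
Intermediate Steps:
s(U, u) = 2 - 5*U - 4*u (s(U, u) = 2 + (-5*U - 4*u) = 2 - 5*U - 4*u)
V(b) = b²*(-10 - 5*b) (V(b) = (2 - 5*b - 4*3)*b² = (2 - 5*b - 12)*b² = (-10 - 5*b)*b² = b²*(-10 - 5*b))
(9 + V(0))² = (9 + 5*0²*(-2 - 1*0))² = (9 + 5*0*(-2 + 0))² = (9 + 5*0*(-2))² = (9 + 0)² = 9² = 81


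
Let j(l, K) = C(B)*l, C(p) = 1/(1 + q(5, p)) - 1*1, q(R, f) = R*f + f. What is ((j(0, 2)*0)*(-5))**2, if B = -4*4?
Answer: 0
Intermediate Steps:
B = -16
q(R, f) = f + R*f
C(p) = -1 + 1/(1 + 6*p) (C(p) = 1/(1 + p*(1 + 5)) - 1*1 = 1/(1 + p*6) - 1 = 1/(1 + 6*p) - 1 = -1 + 1/(1 + 6*p))
j(l, K) = -96*l/95 (j(l, K) = (-6*(-16)/(1 + 6*(-16)))*l = (-6*(-16)/(1 - 96))*l = (-6*(-16)/(-95))*l = (-6*(-16)*(-1/95))*l = -96*l/95)
((j(0, 2)*0)*(-5))**2 = ((-96/95*0*0)*(-5))**2 = ((0*0)*(-5))**2 = (0*(-5))**2 = 0**2 = 0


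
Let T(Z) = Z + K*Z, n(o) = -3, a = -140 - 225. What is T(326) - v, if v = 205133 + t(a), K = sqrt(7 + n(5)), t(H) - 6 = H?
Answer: -203796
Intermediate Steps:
a = -365
t(H) = 6 + H
K = 2 (K = sqrt(7 - 3) = sqrt(4) = 2)
T(Z) = 3*Z (T(Z) = Z + 2*Z = 3*Z)
v = 204774 (v = 205133 + (6 - 365) = 205133 - 359 = 204774)
T(326) - v = 3*326 - 1*204774 = 978 - 204774 = -203796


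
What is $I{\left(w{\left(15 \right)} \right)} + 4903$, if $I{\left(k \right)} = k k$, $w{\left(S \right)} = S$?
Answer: $5128$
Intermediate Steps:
$I{\left(k \right)} = k^{2}$
$I{\left(w{\left(15 \right)} \right)} + 4903 = 15^{2} + 4903 = 225 + 4903 = 5128$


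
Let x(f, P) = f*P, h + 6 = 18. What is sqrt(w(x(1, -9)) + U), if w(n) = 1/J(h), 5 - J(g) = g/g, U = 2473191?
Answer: sqrt(9892765)/2 ≈ 1572.6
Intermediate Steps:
h = 12 (h = -6 + 18 = 12)
J(g) = 4 (J(g) = 5 - g/g = 5 - 1*1 = 5 - 1 = 4)
x(f, P) = P*f
w(n) = 1/4
sqrt(w(x(1, -9)) + U) = sqrt(1/4 + 2473191) = sqrt(9892765/4) = sqrt(9892765)/2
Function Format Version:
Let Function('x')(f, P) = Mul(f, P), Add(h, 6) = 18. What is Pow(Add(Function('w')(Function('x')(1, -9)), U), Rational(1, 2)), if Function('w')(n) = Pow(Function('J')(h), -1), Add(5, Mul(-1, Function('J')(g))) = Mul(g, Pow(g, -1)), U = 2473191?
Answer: Mul(Rational(1, 2), Pow(9892765, Rational(1, 2))) ≈ 1572.6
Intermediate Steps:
h = 12 (h = Add(-6, 18) = 12)
Function('J')(g) = 4 (Function('J')(g) = Add(5, Mul(-1, Mul(g, Pow(g, -1)))) = Add(5, Mul(-1, 1)) = Add(5, -1) = 4)
Function('x')(f, P) = Mul(P, f)
Function('w')(n) = Rational(1, 4) (Function('w')(n) = Pow(4, -1) = Rational(1, 4))
Pow(Add(Function('w')(Function('x')(1, -9)), U), Rational(1, 2)) = Pow(Add(Rational(1, 4), 2473191), Rational(1, 2)) = Pow(Rational(9892765, 4), Rational(1, 2)) = Mul(Rational(1, 2), Pow(9892765, Rational(1, 2)))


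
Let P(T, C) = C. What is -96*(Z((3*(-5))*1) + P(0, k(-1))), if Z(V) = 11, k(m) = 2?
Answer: -1248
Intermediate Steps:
-96*(Z((3*(-5))*1) + P(0, k(-1))) = -96*(11 + 2) = -96*13 = -1248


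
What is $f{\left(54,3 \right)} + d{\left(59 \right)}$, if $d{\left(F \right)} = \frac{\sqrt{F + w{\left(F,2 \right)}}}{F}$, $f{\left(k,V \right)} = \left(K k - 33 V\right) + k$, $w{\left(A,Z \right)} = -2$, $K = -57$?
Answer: $-3123 + \frac{\sqrt{57}}{59} \approx -3122.9$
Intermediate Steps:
$f{\left(k,V \right)} = - 56 k - 33 V$ ($f{\left(k,V \right)} = \left(- 57 k - 33 V\right) + k = - 56 k - 33 V$)
$d{\left(F \right)} = \frac{\sqrt{-2 + F}}{F}$ ($d{\left(F \right)} = \frac{\sqrt{F - 2}}{F} = \frac{\sqrt{-2 + F}}{F}$)
$f{\left(54,3 \right)} + d{\left(59 \right)} = \left(\left(-56\right) 54 - 99\right) + \frac{\sqrt{-2 + 59}}{59} = \left(-3024 - 99\right) + \frac{\sqrt{57}}{59} = -3123 + \frac{\sqrt{57}}{59}$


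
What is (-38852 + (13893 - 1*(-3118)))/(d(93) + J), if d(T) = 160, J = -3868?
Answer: 21841/3708 ≈ 5.8902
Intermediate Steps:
(-38852 + (13893 - 1*(-3118)))/(d(93) + J) = (-38852 + (13893 - 1*(-3118)))/(160 - 3868) = (-38852 + (13893 + 3118))/(-3708) = (-38852 + 17011)*(-1/3708) = -21841*(-1/3708) = 21841/3708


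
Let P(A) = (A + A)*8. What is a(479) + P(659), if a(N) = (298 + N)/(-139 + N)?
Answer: 3585737/340 ≈ 10546.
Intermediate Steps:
P(A) = 16*A (P(A) = (2*A)*8 = 16*A)
a(N) = (298 + N)/(-139 + N)
a(479) + P(659) = (298 + 479)/(-139 + 479) + 16*659 = 777/340 + 10544 = 3585737/340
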